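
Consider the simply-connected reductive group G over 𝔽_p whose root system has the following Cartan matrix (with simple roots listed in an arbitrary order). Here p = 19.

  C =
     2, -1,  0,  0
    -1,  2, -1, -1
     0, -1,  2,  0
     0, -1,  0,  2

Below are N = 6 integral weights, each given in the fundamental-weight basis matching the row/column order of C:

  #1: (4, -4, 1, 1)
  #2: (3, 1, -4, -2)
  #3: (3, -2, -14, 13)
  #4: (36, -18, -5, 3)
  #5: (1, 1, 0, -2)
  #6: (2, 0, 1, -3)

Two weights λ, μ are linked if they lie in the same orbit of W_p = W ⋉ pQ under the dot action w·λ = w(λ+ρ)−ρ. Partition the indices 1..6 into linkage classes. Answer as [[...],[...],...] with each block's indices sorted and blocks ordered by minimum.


D_4 Cartan matrix, 4 simple roots permuted; ρ=(1,1,1,1).

Folding the 6 weights λ_j+ρ into Ā_19 (reps in the given 4-coord order):

    λ_1 → (2, 1, 1, 1)
    λ_2 → (2, 1, 1, 1)
    λ_3 → (10, 3, 1, 0)
    λ_4 → (2, 1, 1, 1)
    λ_5 → (2, 1, 1, 1)
    λ_6 → (2, 1, 1, 1)

Linkage partition of the 6 weights (2 classes, p=19):

[[1, 2, 4, 5, 6], [3]]


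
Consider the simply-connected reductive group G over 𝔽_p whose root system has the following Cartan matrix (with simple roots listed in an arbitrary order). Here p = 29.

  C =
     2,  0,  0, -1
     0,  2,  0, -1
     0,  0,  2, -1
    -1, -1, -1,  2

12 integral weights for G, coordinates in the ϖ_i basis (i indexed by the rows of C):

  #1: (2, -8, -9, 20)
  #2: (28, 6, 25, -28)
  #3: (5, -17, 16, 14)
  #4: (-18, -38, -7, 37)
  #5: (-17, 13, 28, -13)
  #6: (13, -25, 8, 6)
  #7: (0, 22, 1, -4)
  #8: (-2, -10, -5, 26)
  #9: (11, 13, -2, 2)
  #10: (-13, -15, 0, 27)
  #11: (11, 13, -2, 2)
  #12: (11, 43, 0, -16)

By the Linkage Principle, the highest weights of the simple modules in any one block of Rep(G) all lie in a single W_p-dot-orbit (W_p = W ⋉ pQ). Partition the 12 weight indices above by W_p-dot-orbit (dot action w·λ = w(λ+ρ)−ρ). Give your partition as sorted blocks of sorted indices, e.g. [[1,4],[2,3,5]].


Type D_4, rank 4, |W|=192; reorder rows/cols to standard.

Alcove-folded reps (p=29, 12 weights, presented ϖ-order):

    λ_1+ρ ↦ (3, 7, 8, 5)
    λ_2+ρ ↦ (2, 20, 1, 0)
    λ_3+ρ ↦ (3, 7, 8, 5)
    λ_4+ρ ↦ (3, 7, 8, 5)
    λ_5+ρ ↦ (12, 14, 1, 0)
    λ_6+ρ ↦ (3, 7, 8, 5)
    λ_7+ρ ↦ (2, 20, 1, 0)
    λ_8+ρ ↦ (1, 9, 4, 2)
    λ_9+ρ ↦ (12, 14, 1, 0)
    λ_10+ρ ↦ (12, 14, 1, 0)
    λ_11+ρ ↦ (12, 14, 1, 0)
    λ_12+ρ ↦ (12, 14, 1, 0)

The 12 indices split into 4 linkage classes (same alcove rep ⇔ same W_29-dot-orbit):

[[1, 3, 4, 6], [2, 7], [5, 9, 10, 11, 12], [8]]


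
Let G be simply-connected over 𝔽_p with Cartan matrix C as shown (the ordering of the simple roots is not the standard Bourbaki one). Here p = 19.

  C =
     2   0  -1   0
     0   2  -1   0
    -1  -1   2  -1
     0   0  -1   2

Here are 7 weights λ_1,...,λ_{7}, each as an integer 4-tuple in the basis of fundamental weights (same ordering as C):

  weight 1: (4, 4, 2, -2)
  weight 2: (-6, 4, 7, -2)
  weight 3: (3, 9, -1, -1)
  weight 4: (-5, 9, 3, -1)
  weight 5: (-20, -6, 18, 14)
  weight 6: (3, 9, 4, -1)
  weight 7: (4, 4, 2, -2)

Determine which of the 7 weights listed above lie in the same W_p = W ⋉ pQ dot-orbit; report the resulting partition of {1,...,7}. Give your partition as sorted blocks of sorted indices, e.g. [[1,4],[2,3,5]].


Cartan matrix: type D_4 (|W|=192); un-permuting the 4 rows.

λ_j+ρ reflected into Ā_19 (⟨·,θ^∨⟩≤19); 4-tuples as given:

  [1] (5, 5, 2, 1)
  [2] (5, 5, 2, 1)
  [3] (4, 10, 0, 0)
  [4] (4, 10, 0, 0)
  [5] (4, 10, 0, 0)
  [6] (4, 10, 0, 0)
  [7] (5, 5, 2, 1)

Partition of {1..7} into 2 W_19-dot-orbits:

[[1, 2, 7], [3, 4, 5, 6]]


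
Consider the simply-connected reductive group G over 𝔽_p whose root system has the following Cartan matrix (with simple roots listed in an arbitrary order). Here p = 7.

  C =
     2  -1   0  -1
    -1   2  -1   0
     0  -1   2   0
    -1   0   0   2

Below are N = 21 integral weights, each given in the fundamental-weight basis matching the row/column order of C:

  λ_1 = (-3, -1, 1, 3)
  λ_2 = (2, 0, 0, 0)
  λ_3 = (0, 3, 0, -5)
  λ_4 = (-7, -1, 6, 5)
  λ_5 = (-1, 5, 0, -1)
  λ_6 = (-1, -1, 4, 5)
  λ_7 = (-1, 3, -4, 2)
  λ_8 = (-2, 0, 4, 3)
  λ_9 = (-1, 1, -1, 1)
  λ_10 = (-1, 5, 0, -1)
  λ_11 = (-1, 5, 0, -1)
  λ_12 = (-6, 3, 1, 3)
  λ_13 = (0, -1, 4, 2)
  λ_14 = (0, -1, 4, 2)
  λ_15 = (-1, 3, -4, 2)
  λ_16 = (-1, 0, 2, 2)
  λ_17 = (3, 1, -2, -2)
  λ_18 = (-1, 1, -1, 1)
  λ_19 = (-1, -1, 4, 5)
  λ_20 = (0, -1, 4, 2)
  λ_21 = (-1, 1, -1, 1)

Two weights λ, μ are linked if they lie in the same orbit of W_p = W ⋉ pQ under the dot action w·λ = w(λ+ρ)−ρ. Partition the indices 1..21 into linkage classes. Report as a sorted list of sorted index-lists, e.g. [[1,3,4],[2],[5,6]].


Type A_4, rank 4, |W|=120; reorder rows/cols to standard.

W_7-reps of the 21 weights in Ā_7 (same 4-coord order as C):

  λ_1 → (0, 2, 0, 2)
  λ_2 → (3, 1, 1, 1)
  λ_3 → (3, 1, 1, 1)
  λ_4 → (0, 6, 1, 0)
  λ_5 → (0, 6, 1, 0)
  λ_6 → (0, 0, 1, 2)
  λ_7 → (0, 1, 3, 3)
  λ_8 → (1, 0, 3, 1)
  λ_9 → (0, 2, 0, 2)
  λ_10 → (0, 6, 1, 0)
  λ_11 → (0, 6, 1, 0)
  λ_12 → (3, 1, 1, 1)
  λ_13 → (1, 0, 3, 1)
  λ_14 → (1, 0, 3, 1)
  λ_15 → (0, 1, 3, 3)
  λ_16 → (0, 1, 3, 3)
  λ_17 → (3, 1, 1, 1)
  λ_18 → (0, 2, 0, 2)
  λ_19 → (0, 0, 1, 2)
  λ_20 → (1, 0, 3, 1)
  λ_21 → (0, 2, 0, 2)

The 21 indices split into 6 linkage classes (same alcove rep ⇔ same W_7-dot-orbit):

[[1, 9, 18, 21], [2, 3, 12, 17], [4, 5, 10, 11], [6, 19], [7, 15, 16], [8, 13, 14, 20]]


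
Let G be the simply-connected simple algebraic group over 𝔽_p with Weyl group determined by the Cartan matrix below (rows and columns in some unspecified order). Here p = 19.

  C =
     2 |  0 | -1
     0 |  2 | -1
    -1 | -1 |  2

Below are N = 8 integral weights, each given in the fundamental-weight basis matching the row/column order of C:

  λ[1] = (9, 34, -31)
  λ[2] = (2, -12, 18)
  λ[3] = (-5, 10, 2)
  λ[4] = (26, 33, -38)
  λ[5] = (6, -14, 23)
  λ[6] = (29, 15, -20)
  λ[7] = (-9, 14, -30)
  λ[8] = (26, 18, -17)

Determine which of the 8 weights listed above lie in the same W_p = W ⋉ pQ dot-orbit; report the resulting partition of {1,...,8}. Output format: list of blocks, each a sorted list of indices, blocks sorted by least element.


C ↔ A_3 under row/col permutation; |W(A_3)| = 24.

Ā_19 reps of the 8 weights (A_3, coords as presented):

  1: (3, 10, 1);  2: (0, 8, 8);  3: (3, 10, 1);  4: (3, 10, 1);  5: (5, 1, 6);  6: (0, 8, 8);  7: (3, 10, 1);  8: (0, 8, 8)

These 8 weights hit 3 W_19-dot-orbits; sizes (4, 3, 1):

[[1, 3, 4, 7], [2, 6, 8], [5]]


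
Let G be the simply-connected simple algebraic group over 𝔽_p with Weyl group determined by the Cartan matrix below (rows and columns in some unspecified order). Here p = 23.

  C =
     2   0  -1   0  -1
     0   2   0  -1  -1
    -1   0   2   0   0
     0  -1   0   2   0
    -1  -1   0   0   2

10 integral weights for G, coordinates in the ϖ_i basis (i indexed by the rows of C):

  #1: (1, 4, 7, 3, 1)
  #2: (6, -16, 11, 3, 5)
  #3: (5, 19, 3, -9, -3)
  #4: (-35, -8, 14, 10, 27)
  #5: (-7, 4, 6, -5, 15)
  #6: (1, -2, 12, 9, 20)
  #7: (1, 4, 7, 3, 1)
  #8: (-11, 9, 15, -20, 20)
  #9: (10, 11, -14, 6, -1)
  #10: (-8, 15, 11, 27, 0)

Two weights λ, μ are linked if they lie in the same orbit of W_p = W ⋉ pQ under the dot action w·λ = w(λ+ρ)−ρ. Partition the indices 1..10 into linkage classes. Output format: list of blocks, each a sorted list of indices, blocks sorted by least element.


Root system A_5: the 5×5 matrix C matches after relabeling.

Alcove-folded reps (p=23, 10 weights, presented ϖ-order):

  λ_1 → (2, 5, 8, 4, 2);  λ_2 → (2, 5, 8, 4, 2);  λ_3 → (3, 10, 1, 3, 2);  λ_4 → (2, 5, 8, 4, 2);  λ_5 → (6, 1, 1, 4, 10);  λ_6 → (7, 12, 2, 1, 1);  λ_7 → (2, 5, 8, 4, 2);  λ_8 → (2, 5, 8, 4, 2);  λ_9 → (0, 10, 4, 0, 2);  λ_10 → (6, 1, 1, 4, 10)

Linkage partition of the 10 weights (5 classes, p=23):

[[1, 2, 4, 7, 8], [3], [5, 10], [6], [9]]


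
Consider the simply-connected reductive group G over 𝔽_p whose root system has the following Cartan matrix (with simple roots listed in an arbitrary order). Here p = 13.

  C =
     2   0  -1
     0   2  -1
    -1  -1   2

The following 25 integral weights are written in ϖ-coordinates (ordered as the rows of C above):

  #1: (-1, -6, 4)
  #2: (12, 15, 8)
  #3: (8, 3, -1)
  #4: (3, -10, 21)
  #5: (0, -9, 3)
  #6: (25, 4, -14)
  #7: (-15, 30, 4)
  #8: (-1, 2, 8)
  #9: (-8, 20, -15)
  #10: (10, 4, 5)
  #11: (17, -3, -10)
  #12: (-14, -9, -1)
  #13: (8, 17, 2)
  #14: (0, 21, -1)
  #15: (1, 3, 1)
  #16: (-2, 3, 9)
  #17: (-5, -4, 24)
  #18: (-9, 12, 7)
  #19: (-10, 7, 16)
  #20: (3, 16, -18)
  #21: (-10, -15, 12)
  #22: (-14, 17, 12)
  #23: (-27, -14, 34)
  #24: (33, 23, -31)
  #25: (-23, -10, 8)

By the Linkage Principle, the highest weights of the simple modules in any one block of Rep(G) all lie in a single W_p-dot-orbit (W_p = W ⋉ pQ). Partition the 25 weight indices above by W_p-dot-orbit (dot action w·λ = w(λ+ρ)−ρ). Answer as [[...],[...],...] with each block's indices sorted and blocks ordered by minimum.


Root system A_3: the 3×3 matrix C matches after relabeling.

λ_j+ρ reflected into Ā_13 (⟨·,θ^∨⟩≤13); 3-tuples as given:

  λ_1+ρ ↦ (0, 5, 0);  λ_2+ρ ↦ (0, 3, 9);  λ_3+ρ ↦ (9, 4, 0);  λ_4+ρ ↦ (9, 4, 0);  λ_5+ρ ↦ (3, 4, 1);  λ_6+ρ ↦ (0, 5, 0);  λ_7+ρ ↦ (3, 4, 1);  λ_8+ρ ↦ (0, 3, 9);  λ_9+ρ ↦ (5, 7, 1);  λ_10+ρ ↦ (2, 4, 2);  λ_11+ρ ↦ (2, 4, 2);  λ_12+ρ ↦ (0, 5, 0);  λ_13+ρ ↦ (3, 4, 1);  λ_14+ρ ↦ (0, 3, 9);  λ_15+ρ ↦ (2, 4, 2);  λ_16+ρ ↦ (0, 3, 9);  λ_17+ρ ↦ (3, 4, 1);  λ_18+ρ ↦ (0, 5, 0);  λ_19+ρ ↦ (3, 4, 1);  λ_20+ρ ↦ (9, 4, 0);  λ_21+ρ ↦ (0, 3, 9);  λ_22+ρ ↦ (0, 5, 0);  λ_23+ρ ↦ (9, 4, 0);  λ_24+ρ ↦ (2, 4, 2);  λ_25+ρ ↦ (9, 4, 0)

Partition of {1..25} into 6 W_13-dot-orbits:

[[1, 6, 12, 18, 22], [2, 8, 14, 16, 21], [3, 4, 20, 23, 25], [5, 7, 13, 17, 19], [9], [10, 11, 15, 24]]


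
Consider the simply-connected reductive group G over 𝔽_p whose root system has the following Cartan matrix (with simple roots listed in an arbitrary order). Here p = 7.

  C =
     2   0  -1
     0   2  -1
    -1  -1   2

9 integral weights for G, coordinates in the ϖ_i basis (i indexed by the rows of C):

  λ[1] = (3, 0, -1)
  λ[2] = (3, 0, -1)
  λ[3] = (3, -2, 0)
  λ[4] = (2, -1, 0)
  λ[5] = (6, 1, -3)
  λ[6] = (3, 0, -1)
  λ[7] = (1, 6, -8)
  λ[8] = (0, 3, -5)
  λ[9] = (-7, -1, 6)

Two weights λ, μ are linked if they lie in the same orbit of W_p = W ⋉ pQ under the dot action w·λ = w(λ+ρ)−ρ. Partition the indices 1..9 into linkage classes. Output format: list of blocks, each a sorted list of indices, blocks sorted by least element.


Cartan matrix: type A_3 (|W|=24); un-permuting the 3 rows.

λ_j+ρ reflected into Ā_7 (⟨·,θ^∨⟩≤7); 3-tuples as given:

  [1] (4, 1, 0)
  [2] (4, 1, 0)
  [3] (4, 1, 0)
  [4] (3, 0, 1)
  [5] (5, 0, 2)
  [6] (4, 1, 0)
  [7] (5, 0, 2)
  [8] (3, 0, 1)
  [9] (6, 0, 1)

Partition of {1..9} into 4 W_7-dot-orbits:

[[1, 2, 3, 6], [4, 8], [5, 7], [9]]


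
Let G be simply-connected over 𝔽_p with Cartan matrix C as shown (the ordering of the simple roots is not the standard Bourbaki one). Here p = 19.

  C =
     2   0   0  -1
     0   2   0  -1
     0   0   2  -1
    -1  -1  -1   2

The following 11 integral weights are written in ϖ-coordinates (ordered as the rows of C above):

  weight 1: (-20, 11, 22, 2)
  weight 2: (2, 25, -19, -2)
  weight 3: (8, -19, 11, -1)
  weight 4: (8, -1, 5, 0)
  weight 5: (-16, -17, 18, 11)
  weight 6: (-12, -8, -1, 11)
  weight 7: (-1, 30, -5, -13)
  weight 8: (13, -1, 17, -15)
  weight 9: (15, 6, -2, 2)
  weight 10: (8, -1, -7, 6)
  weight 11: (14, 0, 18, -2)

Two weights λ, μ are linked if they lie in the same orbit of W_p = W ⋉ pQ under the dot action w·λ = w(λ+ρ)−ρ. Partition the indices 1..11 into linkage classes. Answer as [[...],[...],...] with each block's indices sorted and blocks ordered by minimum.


Root system D_4: the 4×4 matrix C matches after relabeling.

Each λ_j+ρ reduced to Ā_19; 4-tuples below use C's row order:

    [1] (4, 3, 0, 0)
    [2] (9, 0, 6, 1)
    [3] (9, 0, 6, 1)
    [4] (9, 0, 6, 1)
    [5] (4, 3, 0, 0)
    [6] (5, 1, 6, 0)
    [7] (4, 3, 0, 0)
    [8] (0, 14, 4, 0)
    [9] (9, 0, 6, 1)
    [10] (9, 0, 6, 1)
    [11] (0, 14, 4, 0)

These 11 weights hit 4 W_19-dot-orbits; sizes (3, 5, 1, 2):

[[1, 5, 7], [2, 3, 4, 9, 10], [6], [8, 11]]


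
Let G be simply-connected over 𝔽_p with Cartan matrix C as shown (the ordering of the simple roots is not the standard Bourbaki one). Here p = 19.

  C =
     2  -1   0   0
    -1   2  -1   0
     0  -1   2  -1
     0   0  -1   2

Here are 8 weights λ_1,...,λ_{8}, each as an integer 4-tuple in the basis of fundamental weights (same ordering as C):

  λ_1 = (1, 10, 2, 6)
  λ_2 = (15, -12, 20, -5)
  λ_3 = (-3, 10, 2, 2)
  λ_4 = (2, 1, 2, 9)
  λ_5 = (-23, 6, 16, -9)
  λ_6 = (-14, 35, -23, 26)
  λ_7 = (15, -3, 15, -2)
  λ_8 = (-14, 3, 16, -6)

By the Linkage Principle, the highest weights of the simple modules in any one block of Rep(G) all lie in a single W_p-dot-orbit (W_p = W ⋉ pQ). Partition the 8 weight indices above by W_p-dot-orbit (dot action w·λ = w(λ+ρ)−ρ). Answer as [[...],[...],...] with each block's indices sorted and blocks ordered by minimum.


A_4 Cartan matrix, 4 simple roots permuted; ρ=(1,1,1,1).

Ā_19 reps of the 8 weights (A_4, coords as presented):

  1: (2, 9, 3, 3);  2: (2, 9, 3, 3);  3: (2, 9, 3, 3);  4: (3, 2, 3, 10);  5: (2, 9, 3, 3);  6: (3, 2, 3, 10);  7: (3, 2, 3, 10);  8: (2, 9, 3, 3)

Grouping the 8 weights by Ā_19-representative: 2 linkage classes.

[[1, 2, 3, 5, 8], [4, 6, 7]]


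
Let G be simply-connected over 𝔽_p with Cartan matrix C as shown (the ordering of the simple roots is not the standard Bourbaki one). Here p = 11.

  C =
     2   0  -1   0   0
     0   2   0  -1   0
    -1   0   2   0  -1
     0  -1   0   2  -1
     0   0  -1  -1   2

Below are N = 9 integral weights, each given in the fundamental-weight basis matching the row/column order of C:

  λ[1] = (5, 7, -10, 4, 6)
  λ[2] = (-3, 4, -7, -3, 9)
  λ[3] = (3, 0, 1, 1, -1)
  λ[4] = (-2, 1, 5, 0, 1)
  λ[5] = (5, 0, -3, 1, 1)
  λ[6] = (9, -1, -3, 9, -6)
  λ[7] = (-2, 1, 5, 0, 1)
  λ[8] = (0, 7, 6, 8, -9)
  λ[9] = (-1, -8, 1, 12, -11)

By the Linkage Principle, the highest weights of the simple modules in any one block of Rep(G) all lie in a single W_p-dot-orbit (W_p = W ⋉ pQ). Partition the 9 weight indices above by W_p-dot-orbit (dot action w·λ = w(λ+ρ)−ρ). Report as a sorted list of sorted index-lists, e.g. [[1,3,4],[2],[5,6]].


Dynkin diagram of C (from the 8 off-diagonal −1 entries): A_5.

λ_j+ρ reflected into Ā_11 (⟨·,θ^∨⟩≤11); 5-tuples as given:

  λ_1 → (4, 1, 2, 2, 0)
  λ_2 → (4, 1, 2, 2, 0)
  λ_3 → (4, 1, 2, 2, 0)
  λ_4 → (1, 2, 5, 1, 2)
  λ_5 → (4, 1, 2, 2, 0)
  λ_6 → (1, 2, 5, 1, 2)
  λ_7 → (1, 2, 5, 1, 2)
  λ_8 → (1, 2, 5, 1, 2)
  λ_9 → (4, 1, 2, 2, 0)

These 9 weights hit 2 W_11-dot-orbits; sizes (5, 4):

[[1, 2, 3, 5, 9], [4, 6, 7, 8]]


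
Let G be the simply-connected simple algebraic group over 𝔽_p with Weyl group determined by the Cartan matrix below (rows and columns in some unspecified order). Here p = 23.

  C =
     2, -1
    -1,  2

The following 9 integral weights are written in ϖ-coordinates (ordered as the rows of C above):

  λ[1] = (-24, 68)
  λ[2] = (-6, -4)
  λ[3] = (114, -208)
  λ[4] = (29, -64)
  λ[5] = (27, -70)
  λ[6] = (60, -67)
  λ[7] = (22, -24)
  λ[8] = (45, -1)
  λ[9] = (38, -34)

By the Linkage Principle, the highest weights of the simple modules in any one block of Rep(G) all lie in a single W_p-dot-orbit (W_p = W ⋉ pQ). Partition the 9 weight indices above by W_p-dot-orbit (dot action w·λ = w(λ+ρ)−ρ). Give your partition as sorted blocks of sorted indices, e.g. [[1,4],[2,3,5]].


Dynkin diagram of C (from the 2 off-diagonal −1 entries): A_2.

Ā_23 reps of the 9 weights (A_2, coords as presented):

  1: (0, 23)
  2: (3, 5)
  3: (0, 23)
  4: (10, 7)
  5: (18, 5)
  6: (3, 5)
  7: (0, 23)
  8: (0, 23)
  9: (10, 7)

Grouping the 9 weights by Ā_23-representative: 4 linkage classes.

[[1, 3, 7, 8], [2, 6], [4, 9], [5]]


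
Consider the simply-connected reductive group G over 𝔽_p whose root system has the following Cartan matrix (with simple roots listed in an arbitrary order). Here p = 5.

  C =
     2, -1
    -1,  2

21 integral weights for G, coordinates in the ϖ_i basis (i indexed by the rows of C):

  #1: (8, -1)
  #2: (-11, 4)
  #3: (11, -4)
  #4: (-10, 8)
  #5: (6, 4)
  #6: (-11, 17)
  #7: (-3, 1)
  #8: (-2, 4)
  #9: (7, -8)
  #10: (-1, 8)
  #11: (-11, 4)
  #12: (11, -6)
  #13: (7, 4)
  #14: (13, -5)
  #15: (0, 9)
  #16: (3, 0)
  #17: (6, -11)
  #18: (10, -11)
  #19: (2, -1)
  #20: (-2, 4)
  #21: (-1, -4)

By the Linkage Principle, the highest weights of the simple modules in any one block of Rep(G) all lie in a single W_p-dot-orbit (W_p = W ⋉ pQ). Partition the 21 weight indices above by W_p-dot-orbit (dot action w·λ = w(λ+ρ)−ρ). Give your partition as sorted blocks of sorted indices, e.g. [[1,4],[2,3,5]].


Type A_2, rank 2, |W|=6; reorder rows/cols to standard.

W_5-reps of the 21 weights in Ā_5 (same 2-coord order as C):

    λ_1+ρ ↦ (1, 4)
    λ_2+ρ ↦ (0, 0)
    λ_3+ρ ↦ (2, 2)
    λ_4+ρ ↦ (1, 4)
    λ_5+ρ ↦ (2, 0)
    λ_6+ρ ↦ (2, 0)
    λ_7+ρ ↦ (2, 0)
    λ_8+ρ ↦ (1, 4)
    λ_9+ρ ↦ (2, 2)
    λ_10+ρ ↦ (4, 1)
    λ_11+ρ ↦ (0, 0)
    λ_12+ρ ↦ (2, 0)
    λ_13+ρ ↦ (3, 0)
    λ_14+ρ ↦ (4, 1)
    λ_15+ρ ↦ (4, 1)
    λ_16+ρ ↦ (4, 1)
    λ_17+ρ ↦ (2, 0)
    λ_18+ρ ↦ (4, 1)
    λ_19+ρ ↦ (3, 0)
    λ_20+ρ ↦ (1, 4)
    λ_21+ρ ↦ (3, 0)

Grouping the 21 weights by Ā_5-representative: 6 linkage classes.

[[1, 4, 8, 20], [2, 11], [3, 9], [5, 6, 7, 12, 17], [10, 14, 15, 16, 18], [13, 19, 21]]


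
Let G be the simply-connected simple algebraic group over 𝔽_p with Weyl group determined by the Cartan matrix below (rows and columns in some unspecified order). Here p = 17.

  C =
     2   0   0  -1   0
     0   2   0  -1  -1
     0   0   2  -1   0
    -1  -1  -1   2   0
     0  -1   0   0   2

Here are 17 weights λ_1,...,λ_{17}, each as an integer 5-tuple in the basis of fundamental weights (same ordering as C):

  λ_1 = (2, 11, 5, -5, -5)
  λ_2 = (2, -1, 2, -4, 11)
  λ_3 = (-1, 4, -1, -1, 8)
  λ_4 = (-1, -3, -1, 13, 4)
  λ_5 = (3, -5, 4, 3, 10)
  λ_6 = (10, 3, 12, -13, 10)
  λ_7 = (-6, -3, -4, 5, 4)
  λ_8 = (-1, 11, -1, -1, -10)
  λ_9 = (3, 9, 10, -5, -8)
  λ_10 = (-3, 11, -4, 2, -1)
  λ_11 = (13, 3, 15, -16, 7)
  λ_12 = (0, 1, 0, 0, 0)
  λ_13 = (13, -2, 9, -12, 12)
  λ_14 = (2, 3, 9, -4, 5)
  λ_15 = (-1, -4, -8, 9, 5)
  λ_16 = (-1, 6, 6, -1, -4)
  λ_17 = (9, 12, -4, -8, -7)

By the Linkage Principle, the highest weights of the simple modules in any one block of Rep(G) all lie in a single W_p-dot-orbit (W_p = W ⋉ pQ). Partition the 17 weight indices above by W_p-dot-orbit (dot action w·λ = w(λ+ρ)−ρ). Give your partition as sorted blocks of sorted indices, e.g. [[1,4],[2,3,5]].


D_5 Cartan matrix, 5 simple roots permuted; ρ=(1,1,1,1,1).

Each λ_j+ρ reduced to Ā_17; 5-tuples below use C's row order:

  [1] (1, 0, 2, 3, 4);  [2] (0, 3, 0, 0, 9);  [3] (0, 3, 0, 0, 9);  [4] (0, 3, 0, 0, 9);  [5] (1, 0, 2, 3, 4);  [6] (1, 2, 1, 1, 1);  [7] (1, 2, 1, 1, 1);  [8] (0, 3, 0, 0, 9);  [9] (0, 3, 7, 0, 3);  [10] (0, 2, 1, 2, 0);  [11] (1, 2, 1, 1, 1);  [12] (1, 2, 1, 1, 1);  [13] (1, 2, 1, 1, 1);  [14] (0, 3, 7, 0, 3);  [15] (0, 3, 7, 0, 3);  [16] (0, 3, 7, 0, 3);  [17] (0, 3, 7, 0, 3)

Grouping the 17 weights by Ā_17-representative: 5 linkage classes.

[[1, 5], [2, 3, 4, 8], [6, 7, 11, 12, 13], [9, 14, 15, 16, 17], [10]]


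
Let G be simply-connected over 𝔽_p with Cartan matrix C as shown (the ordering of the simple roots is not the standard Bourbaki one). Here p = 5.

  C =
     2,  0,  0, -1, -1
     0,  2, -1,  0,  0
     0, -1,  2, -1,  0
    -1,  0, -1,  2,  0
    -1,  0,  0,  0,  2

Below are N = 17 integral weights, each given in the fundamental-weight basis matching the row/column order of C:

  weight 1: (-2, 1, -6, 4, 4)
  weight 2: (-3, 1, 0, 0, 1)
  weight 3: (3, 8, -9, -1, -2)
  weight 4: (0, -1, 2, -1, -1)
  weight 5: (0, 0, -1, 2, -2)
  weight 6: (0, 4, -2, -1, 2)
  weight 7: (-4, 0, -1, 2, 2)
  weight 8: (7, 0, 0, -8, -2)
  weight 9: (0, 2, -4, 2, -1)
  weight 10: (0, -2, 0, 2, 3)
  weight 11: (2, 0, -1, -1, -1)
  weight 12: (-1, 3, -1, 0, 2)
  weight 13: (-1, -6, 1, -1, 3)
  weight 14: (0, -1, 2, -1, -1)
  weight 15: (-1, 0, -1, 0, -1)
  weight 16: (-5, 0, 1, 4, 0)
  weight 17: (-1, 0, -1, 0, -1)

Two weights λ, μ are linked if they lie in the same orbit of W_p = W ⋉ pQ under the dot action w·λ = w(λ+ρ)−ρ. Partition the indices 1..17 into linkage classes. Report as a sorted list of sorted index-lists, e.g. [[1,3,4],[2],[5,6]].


Dynkin diagram of C (from the 8 off-diagonal −1 entries): A_5.

Folding the 17 weights λ_j+ρ into Ā_5 (reps in the given 5-coord order):

  1: (0, 1, 0, 1, 0) · 2: (1, 2, 0, 1, 0) · 3: (1, 0, 3, 0, 0) · 4: (1, 0, 3, 0, 0) · 5: (0, 1, 0, 3, 1) · 6: (0, 1, 0, 1, 0) · 7: (3, 1, 0, 0, 0) · 8: (1, 2, 0, 1, 0) · 9: (1, 0, 3, 0, 0) · 10: (1, 0, 3, 0, 0) · 11: (3, 1, 0, 0, 0) · 12: (0, 1, 0, 1, 0) · 13: (3, 1, 0, 0, 0) · 14: (1, 0, 3, 0, 0) · 15: (0, 1, 0, 1, 0) · 16: (1, 2, 0, 1, 0) · 17: (0, 1, 0, 1, 0)

The 17 indices split into 5 linkage classes (same alcove rep ⇔ same W_5-dot-orbit):

[[1, 6, 12, 15, 17], [2, 8, 16], [3, 4, 9, 10, 14], [5], [7, 11, 13]]


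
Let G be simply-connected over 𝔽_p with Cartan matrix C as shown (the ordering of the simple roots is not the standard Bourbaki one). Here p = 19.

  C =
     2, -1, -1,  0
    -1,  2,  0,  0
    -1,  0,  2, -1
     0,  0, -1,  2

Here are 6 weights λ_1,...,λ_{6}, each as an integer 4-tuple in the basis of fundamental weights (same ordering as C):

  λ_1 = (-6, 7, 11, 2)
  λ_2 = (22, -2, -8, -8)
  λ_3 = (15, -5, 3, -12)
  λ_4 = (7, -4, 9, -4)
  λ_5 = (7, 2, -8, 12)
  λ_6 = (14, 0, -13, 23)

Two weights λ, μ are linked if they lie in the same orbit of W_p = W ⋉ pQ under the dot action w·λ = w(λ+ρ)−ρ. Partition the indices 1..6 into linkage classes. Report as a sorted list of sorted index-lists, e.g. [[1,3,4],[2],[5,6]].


Root system A_4: the 4×4 matrix C matches after relabeling.

Each λ_j+ρ reduced to Ā_19; 4-tuples below use C's row order:

  [1] (5, 3, 7, 3)
  [2] (5, 3, 7, 3)
  [3] (5, 3, 7, 3)
  [4] (5, 3, 7, 3)
  [5] (1, 3, 7, 6)
  [6] (5, 3, 7, 3)

The 6 indices split into 2 linkage classes (same alcove rep ⇔ same W_19-dot-orbit):

[[1, 2, 3, 4, 6], [5]]


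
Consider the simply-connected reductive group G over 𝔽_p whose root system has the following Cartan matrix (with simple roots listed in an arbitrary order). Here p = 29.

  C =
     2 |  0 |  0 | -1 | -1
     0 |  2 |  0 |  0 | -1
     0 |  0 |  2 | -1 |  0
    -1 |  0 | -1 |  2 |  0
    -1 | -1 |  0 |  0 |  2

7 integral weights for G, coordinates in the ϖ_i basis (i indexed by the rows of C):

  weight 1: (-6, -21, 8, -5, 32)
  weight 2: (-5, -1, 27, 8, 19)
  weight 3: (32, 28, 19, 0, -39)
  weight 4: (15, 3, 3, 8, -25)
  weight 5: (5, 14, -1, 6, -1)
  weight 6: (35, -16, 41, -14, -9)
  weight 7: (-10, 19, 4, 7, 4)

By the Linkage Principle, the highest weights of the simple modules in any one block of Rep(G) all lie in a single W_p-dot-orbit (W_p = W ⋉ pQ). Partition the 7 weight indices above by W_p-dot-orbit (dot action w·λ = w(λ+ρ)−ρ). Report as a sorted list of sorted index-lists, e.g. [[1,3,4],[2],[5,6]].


C ↔ A_5 under row/col permutation; |W(A_5)| = 720.

W_29-reps of the 7 weights in Ā_29 (same 5-coord order as C):

  λ_1 → (4, 16, 4, 1, 4);  λ_2 → (4, 16, 4, 1, 4);  λ_3 → (4, 16, 4, 1, 4);  λ_4 → (4, 16, 4, 1, 4);  λ_5 → (6, 15, 0, 7, 0);  λ_6 → (6, 15, 0, 7, 0);  λ_7 → (4, 16, 4, 1, 4)

2 distinct reps among the 7 weights ⇒ 2 W_29-linkage classes:

[[1, 2, 3, 4, 7], [5, 6]]


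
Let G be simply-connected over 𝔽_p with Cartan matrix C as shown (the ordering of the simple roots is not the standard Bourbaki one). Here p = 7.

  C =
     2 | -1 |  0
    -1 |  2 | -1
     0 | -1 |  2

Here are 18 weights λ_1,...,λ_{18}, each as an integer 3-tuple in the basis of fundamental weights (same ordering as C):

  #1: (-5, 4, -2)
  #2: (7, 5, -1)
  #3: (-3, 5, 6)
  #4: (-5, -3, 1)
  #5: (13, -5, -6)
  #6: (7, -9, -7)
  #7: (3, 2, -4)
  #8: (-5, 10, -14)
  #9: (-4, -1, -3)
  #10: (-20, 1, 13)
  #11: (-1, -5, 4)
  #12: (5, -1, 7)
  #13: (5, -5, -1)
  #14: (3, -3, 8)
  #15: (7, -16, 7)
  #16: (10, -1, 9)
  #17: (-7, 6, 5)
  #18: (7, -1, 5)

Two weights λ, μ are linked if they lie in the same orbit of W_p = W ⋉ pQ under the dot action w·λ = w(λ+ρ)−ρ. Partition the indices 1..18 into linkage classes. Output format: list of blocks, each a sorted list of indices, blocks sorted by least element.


Dynkin diagram of C (from the 4 off-diagonal −1 entries): A_3.

Alcove-folded reps (p=7, 18 weights, presented ϖ-order):

  [1] (4, 0, 1);  [2] (0, 1, 6);  [3] (4, 0, 1);  [4] (2, 0, 4);  [5] (2, 0, 3);  [6] (0, 1, 0);  [7] (4, 0, 3);  [8] (4, 0, 1);  [9] (2, 0, 3);  [10] (2, 0, 3);  [11] (4, 0, 1);  [12] (0, 1, 0);  [13] (2, 0, 4);  [14] (2, 0, 3);  [15] (0, 1, 0);  [16] (4, 0, 3);  [17] (0, 1, 0);  [18] (0, 1, 0)

Grouping the 18 weights by Ā_7-representative: 6 linkage classes.

[[1, 3, 8, 11], [2], [4, 13], [5, 9, 10, 14], [6, 12, 15, 17, 18], [7, 16]]


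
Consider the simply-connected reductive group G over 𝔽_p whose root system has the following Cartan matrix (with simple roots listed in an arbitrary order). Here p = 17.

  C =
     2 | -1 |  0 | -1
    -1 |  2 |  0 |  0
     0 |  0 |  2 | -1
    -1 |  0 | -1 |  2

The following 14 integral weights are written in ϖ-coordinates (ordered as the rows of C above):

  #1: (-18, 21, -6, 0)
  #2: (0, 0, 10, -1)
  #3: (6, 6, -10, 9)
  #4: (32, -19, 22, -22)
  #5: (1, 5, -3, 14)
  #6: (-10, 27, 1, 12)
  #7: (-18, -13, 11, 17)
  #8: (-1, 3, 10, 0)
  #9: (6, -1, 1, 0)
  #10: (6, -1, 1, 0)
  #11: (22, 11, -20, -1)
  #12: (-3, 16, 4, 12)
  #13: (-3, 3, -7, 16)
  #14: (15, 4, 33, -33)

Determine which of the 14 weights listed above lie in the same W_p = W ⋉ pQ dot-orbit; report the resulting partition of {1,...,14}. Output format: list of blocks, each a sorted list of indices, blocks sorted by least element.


Root system A_4: the 4×4 matrix C matches after relabeling.

Folding the 14 weights λ_j+ρ into Ā_17 (reps in the given 4-coord order):

  λ_1+ρ ↦ (0, 4, 11, 1)
  λ_2+ρ ↦ (1, 1, 11, 0)
  λ_3+ρ ↦ (7, 0, 2, 1)
  λ_4+ρ ↦ (1, 1, 11, 0)
  λ_5+ρ ↦ (2, 0, 4, 9)
  λ_6+ρ ↦ (2, 0, 4, 9)
  λ_7+ρ ↦ (0, 4, 11, 1)
  λ_8+ρ ↦ (0, 4, 11, 1)
  λ_9+ρ ↦ (7, 0, 2, 1)
  λ_10+ρ ↦ (7, 0, 2, 1)
  λ_11+ρ ↦ (1, 1, 11, 0)
  λ_12+ρ ↦ (1, 1, 11, 0)
  λ_13+ρ ↦ (2, 0, 4, 9)
  λ_14+ρ ↦ (1, 1, 11, 0)

Linkage partition of the 14 weights (4 classes, p=17):

[[1, 7, 8], [2, 4, 11, 12, 14], [3, 9, 10], [5, 6, 13]]


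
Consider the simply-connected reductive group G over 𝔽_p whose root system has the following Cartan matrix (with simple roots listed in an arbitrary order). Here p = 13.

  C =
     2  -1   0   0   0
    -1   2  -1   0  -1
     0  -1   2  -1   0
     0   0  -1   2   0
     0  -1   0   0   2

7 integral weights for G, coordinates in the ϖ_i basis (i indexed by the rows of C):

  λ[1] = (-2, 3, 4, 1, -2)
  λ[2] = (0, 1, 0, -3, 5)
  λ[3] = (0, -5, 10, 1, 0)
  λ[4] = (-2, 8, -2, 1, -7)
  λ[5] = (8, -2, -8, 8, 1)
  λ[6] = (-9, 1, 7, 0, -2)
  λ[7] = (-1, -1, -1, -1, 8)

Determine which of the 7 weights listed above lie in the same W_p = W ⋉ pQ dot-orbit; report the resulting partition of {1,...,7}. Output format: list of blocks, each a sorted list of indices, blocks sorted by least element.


Dynkin diagram of C (from the 8 off-diagonal −1 entries): D_5.

Folding the 7 weights λ_j+ρ into Ā_13 (reps in the given 5-coord order):

    1: (1, 2, 0, 2, 1)
    2: (1, 1, 1, 1, 6)
    3: (1, 2, 0, 2, 1)
    4: (1, 1, 1, 1, 6)
    5: (1, 1, 1, 1, 6)
    6: (1, 1, 1, 1, 6)
    7: (0, 0, 0, 0, 9)

Partition of {1..7} into 3 W_13-dot-orbits:

[[1, 3], [2, 4, 5, 6], [7]]


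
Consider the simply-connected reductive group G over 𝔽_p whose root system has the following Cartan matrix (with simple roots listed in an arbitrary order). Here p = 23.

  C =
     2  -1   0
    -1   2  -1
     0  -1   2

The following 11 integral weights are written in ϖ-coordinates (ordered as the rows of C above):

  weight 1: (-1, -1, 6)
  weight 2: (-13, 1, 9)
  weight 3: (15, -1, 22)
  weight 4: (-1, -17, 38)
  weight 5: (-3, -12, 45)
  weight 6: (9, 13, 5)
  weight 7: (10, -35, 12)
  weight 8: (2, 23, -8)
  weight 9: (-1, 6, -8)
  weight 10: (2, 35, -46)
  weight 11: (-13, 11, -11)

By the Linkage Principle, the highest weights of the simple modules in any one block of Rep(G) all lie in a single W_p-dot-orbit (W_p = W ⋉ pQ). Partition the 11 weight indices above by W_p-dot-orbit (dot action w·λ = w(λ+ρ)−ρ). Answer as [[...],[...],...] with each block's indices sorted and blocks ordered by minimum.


Root system A_3: the 3×3 matrix C matches after relabeling.

Ā_23 reps of the 11 weights (A_3, coords as presented):

  λ_1+ρ ↦ (0, 0, 7)
  λ_2+ρ ↦ (2, 10, 0)
  λ_3+ρ ↦ (0, 0, 7)
  λ_4+ρ ↦ (0, 0, 7)
  λ_5+ρ ↦ (2, 10, 0)
  λ_6+ρ ↦ (3, 13, 1)
  λ_7+ρ ↦ (2, 10, 0)
  λ_8+ρ ↦ (1, 16, 3)
  λ_9+ρ ↦ (0, 0, 7)
  λ_10+ρ ↦ (3, 13, 1)
  λ_11+ρ ↦ (2, 10, 0)

These 11 weights hit 4 W_23-dot-orbits; sizes (4, 4, 2, 1):

[[1, 3, 4, 9], [2, 5, 7, 11], [6, 10], [8]]


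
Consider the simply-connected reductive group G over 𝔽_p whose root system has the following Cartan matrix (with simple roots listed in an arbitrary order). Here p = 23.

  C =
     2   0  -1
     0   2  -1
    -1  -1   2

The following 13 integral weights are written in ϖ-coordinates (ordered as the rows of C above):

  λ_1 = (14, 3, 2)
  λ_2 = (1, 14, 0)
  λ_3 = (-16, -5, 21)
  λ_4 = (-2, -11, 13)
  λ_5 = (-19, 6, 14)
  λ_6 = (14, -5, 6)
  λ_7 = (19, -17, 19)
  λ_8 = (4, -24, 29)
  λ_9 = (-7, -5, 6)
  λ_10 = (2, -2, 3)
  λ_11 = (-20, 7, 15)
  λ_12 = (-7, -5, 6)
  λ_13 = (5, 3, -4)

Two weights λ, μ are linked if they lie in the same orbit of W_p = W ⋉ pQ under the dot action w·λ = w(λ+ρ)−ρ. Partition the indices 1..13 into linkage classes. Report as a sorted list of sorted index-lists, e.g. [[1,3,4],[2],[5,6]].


Dynkin diagram of C (from the 4 off-diagonal −1 entries): A_3.

W_23-reps of the 13 weights in Ā_23 (same 3-coord order as C):

  λ_1 → (15, 4, 3) · λ_2 → (2, 15, 1) · λ_3 → (15, 4, 3) · λ_4 → (1, 10, 3) · λ_5 → (15, 4, 3) · λ_6 → (15, 4, 3) · λ_7 → (3, 1, 3) · λ_8 → (7, 11, 0) · λ_9 → (3, 1, 3) · λ_10 → (3, 1, 3) · λ_11 → (15, 4, 3) · λ_12 → (3, 1, 3) · λ_13 → (3, 1, 3)

Grouping the 13 weights by Ā_23-representative: 5 linkage classes.

[[1, 3, 5, 6, 11], [2], [4], [7, 9, 10, 12, 13], [8]]


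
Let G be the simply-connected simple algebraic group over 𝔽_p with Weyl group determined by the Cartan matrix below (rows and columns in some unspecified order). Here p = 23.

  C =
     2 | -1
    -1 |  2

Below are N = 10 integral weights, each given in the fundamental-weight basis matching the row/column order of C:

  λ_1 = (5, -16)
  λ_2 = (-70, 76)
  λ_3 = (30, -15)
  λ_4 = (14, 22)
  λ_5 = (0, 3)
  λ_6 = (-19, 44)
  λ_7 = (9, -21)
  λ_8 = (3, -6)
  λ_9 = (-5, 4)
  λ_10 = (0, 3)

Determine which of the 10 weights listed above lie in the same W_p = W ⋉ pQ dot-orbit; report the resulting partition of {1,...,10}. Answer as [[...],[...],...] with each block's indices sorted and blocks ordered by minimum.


C ↔ A_2 under row/col permutation; |W(A_2)| = 6.

Each λ_j+ρ reduced to Ā_23; 2-tuples below use C's row order:

  λ_1+ρ ↦ (9, 6);  λ_2+ρ ↦ (0, 8);  λ_3+ρ ↦ (9, 6);  λ_4+ρ ↦ (0, 8);  λ_5+ρ ↦ (1, 4);  λ_6+ρ ↦ (4, 1);  λ_7+ρ ↦ (10, 10);  λ_8+ρ ↦ (1, 4);  λ_9+ρ ↦ (4, 1);  λ_10+ρ ↦ (1, 4)

These 10 weights hit 5 W_23-dot-orbits; sizes (2, 2, 3, 2, 1):

[[1, 3], [2, 4], [5, 8, 10], [6, 9], [7]]


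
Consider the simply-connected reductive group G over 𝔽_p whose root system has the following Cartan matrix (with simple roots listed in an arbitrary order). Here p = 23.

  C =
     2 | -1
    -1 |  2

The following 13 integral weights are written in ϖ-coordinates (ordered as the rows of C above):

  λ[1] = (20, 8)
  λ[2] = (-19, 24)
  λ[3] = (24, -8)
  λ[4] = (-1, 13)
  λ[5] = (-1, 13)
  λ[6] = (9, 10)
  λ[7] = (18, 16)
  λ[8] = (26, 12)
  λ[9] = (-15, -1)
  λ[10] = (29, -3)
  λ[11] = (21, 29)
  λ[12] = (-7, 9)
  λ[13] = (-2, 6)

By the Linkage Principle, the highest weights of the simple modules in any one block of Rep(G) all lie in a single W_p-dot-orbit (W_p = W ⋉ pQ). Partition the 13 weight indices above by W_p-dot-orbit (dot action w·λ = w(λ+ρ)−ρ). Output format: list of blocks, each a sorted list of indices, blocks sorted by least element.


A_2 Cartan matrix, 2 simple roots permuted; ρ=(1,1).

Each λ_j+ρ reduced to Ā_23; 2-tuples below use C's row order:

  1: (14, 2) · 2: (16, 5) · 3: (16, 5) · 4: (0, 14) · 5: (0, 14) · 6: (10, 11) · 7: (6, 4) · 8: (6, 4) · 9: (0, 14) · 10: (16, 5) · 11: (1, 6) · 12: (6, 4) · 13: (1, 6)

The 13 indices split into 6 linkage classes (same alcove rep ⇔ same W_23-dot-orbit):

[[1], [2, 3, 10], [4, 5, 9], [6], [7, 8, 12], [11, 13]]


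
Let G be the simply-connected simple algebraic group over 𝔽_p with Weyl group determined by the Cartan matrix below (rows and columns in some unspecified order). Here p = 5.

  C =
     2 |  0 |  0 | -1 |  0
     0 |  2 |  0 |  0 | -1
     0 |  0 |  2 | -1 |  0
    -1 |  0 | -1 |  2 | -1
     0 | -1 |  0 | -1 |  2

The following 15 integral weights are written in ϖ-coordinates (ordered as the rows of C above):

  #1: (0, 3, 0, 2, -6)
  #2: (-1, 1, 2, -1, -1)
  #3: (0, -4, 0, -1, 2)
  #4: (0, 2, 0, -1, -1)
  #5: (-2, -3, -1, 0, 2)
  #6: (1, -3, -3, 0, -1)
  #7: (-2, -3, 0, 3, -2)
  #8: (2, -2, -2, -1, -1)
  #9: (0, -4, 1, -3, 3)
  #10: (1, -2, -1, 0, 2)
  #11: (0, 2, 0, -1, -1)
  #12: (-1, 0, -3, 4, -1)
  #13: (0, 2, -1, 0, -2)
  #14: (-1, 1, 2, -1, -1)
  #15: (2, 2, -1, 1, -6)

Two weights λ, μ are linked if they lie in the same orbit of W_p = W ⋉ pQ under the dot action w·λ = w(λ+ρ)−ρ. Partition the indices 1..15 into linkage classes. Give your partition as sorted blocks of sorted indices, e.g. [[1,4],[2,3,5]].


C ↔ D_5 under row/col permutation; |W(D_5)| = 1920.

Ā_5 reps of the 15 weights (D_5, coords as presented):

  [1] (1, 1, 1, 0, 0)
  [2] (0, 2, 3, 0, 0)
  [3] (1, 3, 1, 0, 0)
  [4] (1, 3, 1, 0, 0)
  [5] (1, 2, 0, 0, 1)
  [6] (1, 1, 1, 0, 0)
  [7] (1, 1, 1, 0, 0)
  [8] (1, 1, 1, 0, 0)
  [9] (1, 2, 0, 0, 1)
  [10] (1, 1, 1, 0, 0)
  [11] (1, 3, 1, 0, 0)
  [12] (1, 3, 1, 0, 0)
  [13] (1, 2, 0, 0, 1)
  [14] (0, 2, 3, 0, 0)
  [15] (0, 2, 3, 0, 0)

Grouping the 15 weights by Ā_5-representative: 4 linkage classes.

[[1, 6, 7, 8, 10], [2, 14, 15], [3, 4, 11, 12], [5, 9, 13]]


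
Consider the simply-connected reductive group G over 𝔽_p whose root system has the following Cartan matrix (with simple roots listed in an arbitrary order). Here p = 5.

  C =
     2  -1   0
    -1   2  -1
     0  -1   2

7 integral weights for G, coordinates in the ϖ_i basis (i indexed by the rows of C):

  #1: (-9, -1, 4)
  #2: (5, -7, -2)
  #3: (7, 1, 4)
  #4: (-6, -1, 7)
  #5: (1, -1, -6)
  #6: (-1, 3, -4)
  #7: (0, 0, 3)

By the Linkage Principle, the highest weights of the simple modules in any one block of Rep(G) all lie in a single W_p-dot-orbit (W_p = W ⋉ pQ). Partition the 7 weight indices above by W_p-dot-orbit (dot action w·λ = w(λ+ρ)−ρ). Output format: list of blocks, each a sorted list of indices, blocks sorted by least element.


Type A_3, rank 3, |W|=24; reorder rows/cols to standard.

λ_j+ρ reflected into Ā_5 (⟨·,θ^∨⟩≤5); 3-tuples as given:

    [1] (3, 2, 0)
    [2] (0, 1, 3)
    [3] (3, 2, 0)
    [4] (3, 2, 0)
    [5] (3, 2, 0)
    [6] (0, 1, 3)
    [7] (0, 1, 3)

2 distinct reps among the 7 weights ⇒ 2 W_5-linkage classes:

[[1, 3, 4, 5], [2, 6, 7]]


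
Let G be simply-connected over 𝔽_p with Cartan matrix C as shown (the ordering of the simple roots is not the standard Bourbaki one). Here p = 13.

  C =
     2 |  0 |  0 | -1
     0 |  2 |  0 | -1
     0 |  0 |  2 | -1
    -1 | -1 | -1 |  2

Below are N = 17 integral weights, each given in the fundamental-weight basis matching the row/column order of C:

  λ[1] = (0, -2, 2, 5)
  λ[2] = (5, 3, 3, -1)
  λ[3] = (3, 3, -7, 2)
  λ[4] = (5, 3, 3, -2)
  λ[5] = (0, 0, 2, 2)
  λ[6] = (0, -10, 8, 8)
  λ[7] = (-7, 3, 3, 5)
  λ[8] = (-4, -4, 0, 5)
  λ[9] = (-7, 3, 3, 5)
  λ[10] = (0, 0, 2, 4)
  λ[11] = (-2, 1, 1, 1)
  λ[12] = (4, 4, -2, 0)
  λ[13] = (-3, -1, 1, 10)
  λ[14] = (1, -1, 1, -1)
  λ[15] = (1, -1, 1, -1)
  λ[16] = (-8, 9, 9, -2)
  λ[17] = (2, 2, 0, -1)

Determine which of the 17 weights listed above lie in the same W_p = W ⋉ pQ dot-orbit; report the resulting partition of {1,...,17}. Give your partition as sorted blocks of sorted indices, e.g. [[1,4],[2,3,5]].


Root system D_4: the 4×4 matrix C matches after relabeling.

λ_j+ρ reflected into Ā_13 (⟨·,θ^∨⟩≤13); 4-tuples as given:

  [1] (1, 1, 3, 3);  [2] (5, 3, 3, 1);  [3] (1, 1, 3, 3);  [4] (5, 3, 3, 1);  [5] (1, 1, 3, 3);  [6] (5, 3, 3, 1);  [7] (5, 3, 3, 1);  [8] (3, 3, 1, 0);  [9] (5, 3, 3, 1);  [10] (1, 1, 3, 3);  [11] (1, 2, 2, 1);  [12] (5, 5, 1, 0);  [13] (2, 0, 2, 0);  [14] (2, 0, 2, 0);  [15] (2, 0, 2, 0);  [16] (1, 2, 2, 1);  [17] (3, 3, 1, 0)

The 17 indices split into 6 linkage classes (same alcove rep ⇔ same W_13-dot-orbit):

[[1, 3, 5, 10], [2, 4, 6, 7, 9], [8, 17], [11, 16], [12], [13, 14, 15]]


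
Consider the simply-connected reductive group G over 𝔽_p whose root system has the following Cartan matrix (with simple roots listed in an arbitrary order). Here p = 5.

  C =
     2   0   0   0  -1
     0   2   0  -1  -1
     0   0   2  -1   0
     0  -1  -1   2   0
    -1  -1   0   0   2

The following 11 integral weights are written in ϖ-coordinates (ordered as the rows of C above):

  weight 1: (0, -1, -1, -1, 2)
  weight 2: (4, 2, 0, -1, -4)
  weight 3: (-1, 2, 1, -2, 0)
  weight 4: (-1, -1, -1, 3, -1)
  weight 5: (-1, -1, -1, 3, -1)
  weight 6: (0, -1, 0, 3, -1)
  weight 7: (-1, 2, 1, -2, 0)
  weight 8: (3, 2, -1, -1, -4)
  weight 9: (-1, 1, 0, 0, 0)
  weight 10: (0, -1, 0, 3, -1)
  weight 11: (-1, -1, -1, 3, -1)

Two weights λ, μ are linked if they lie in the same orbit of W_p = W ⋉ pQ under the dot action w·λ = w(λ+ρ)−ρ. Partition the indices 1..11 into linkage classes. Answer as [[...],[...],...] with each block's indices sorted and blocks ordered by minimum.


C ↔ A_5 under row/col permutation; |W(A_5)| = 720.

W_5-reps of the 11 weights in Ā_5 (same 5-coord order as C):

    λ_1 → (1, 0, 0, 0, 3)
    λ_2 → (1, 0, 0, 0, 3)
    λ_3 → (0, 2, 1, 1, 1)
    λ_4 → (0, 0, 0, 4, 0)
    λ_5 → (0, 0, 0, 4, 0)
    λ_6 → (0, 0, 0, 4, 0)
    λ_7 → (0, 2, 1, 1, 1)
    λ_8 → (1, 0, 0, 0, 3)
    λ_9 → (0, 2, 1, 1, 1)
    λ_10 → (0, 0, 0, 4, 0)
    λ_11 → (0, 0, 0, 4, 0)

Grouping the 11 weights by Ā_5-representative: 3 linkage classes.

[[1, 2, 8], [3, 7, 9], [4, 5, 6, 10, 11]]


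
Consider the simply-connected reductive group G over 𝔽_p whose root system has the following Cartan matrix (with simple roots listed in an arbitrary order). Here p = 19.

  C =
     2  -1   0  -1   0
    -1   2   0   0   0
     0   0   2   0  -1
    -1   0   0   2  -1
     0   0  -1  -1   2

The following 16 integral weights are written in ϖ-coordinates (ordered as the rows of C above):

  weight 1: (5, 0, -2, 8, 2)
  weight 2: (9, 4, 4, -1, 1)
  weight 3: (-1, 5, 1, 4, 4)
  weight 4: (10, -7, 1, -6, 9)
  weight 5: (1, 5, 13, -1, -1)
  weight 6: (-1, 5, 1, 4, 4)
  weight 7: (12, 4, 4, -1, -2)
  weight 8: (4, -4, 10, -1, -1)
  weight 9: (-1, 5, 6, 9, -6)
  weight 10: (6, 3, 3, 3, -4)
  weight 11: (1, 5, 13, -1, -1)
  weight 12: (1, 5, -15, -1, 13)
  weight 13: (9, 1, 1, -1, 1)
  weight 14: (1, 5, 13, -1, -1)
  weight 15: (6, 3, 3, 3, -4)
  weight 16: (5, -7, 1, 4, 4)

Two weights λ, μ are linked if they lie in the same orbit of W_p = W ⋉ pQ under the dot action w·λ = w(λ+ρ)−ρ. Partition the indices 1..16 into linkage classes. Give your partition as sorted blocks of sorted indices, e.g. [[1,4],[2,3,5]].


A_5 Cartan matrix, 5 simple roots permuted; ρ=(1,1,1,1,1).

Ā_19 reps of the 16 weights (A_5, coords as presented):

  [1] (6, 1, 1, 9, 2) · [2] (10, 2, 2, 0, 2) · [3] (0, 6, 2, 5, 5) · [4] (0, 6, 2, 5, 5) · [5] (2, 3, 11, 0, 0) · [6] (0, 6, 2, 5, 5) · [7] (12, 2, 1, 1, 0) · [8] (2, 3, 11, 0, 0) · [9] (0, 6, 2, 5, 5) · [10] (7, 4, 1, 1, 3) · [11] (2, 3, 11, 0, 0) · [12] (2, 3, 11, 0, 0) · [13] (10, 2, 2, 0, 2) · [14] (2, 3, 11, 0, 0) · [15] (7, 4, 1, 1, 3) · [16] (0, 6, 2, 5, 5)

Partition of {1..16} into 6 W_19-dot-orbits:

[[1], [2, 13], [3, 4, 6, 9, 16], [5, 8, 11, 12, 14], [7], [10, 15]]
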